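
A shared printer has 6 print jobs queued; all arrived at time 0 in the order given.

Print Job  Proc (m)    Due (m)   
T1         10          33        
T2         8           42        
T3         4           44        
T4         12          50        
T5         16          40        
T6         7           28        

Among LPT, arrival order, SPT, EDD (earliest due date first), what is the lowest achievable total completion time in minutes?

LPT (decreasing processing time): T5 T4 T1 T2 T6 T3.
T5: 0→16
T4: 16→28
T1: 28→38
T2: 38→46
T6: 46→53
T3: 53→57
Sum = 16+28+38+46+53+57 = 238.
FIFO (arrival order): T1 T2 T3 T4 T5 T6.
T1: 0→10
T2: 10→18
T3: 18→22
T4: 22→34
T5: 34→50
T6: 50→57
Sum = 10+18+22+34+50+57 = 191.
SPT (increasing processing time): T3 T6 T2 T1 T4 T5.
T3: 0→4
T6: 4→11
T2: 11→19
T1: 19→29
T4: 29→41
T5: 41→57
Sum = 4+11+19+29+41+57 = 161.
EDD (increasing due date): T6 T1 T5 T2 T3 T4.
T6: 0→7
T1: 7→17
T5: 17→33
T2: 33→41
T3: 41→45
T4: 45→57
Sum = 7+17+33+41+45+57 = 200.
LPT 238, FIFO 191, SPT 161, EDD 200 → minimum 161.

161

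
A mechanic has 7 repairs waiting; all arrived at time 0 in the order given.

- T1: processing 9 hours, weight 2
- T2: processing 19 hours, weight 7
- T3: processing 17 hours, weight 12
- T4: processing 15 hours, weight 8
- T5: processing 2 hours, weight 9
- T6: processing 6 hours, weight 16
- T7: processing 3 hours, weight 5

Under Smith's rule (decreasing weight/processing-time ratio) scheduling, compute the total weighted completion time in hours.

WSPT (decreasing weight/processing-time ratio): T5 T6 T7 T3 T4 T2 T1.
T5: finishes 2, weight 9, w·C = 18
T6: finishes 8, weight 16, w·C = 128
T7: finishes 11, weight 5, w·C = 55
T3: finishes 28, weight 12, w·C = 336
T4: finishes 43, weight 8, w·C = 344
T2: finishes 62, weight 7, w·C = 434
T1: finishes 71, weight 2, w·C = 142
Sum = 18+128+55+336+344+434+142 = 1457.

1457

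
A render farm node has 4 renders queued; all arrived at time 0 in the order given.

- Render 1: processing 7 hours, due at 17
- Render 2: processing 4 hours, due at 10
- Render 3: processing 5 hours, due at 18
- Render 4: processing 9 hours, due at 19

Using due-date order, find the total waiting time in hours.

31

EDD (increasing due date): Render 2 Render 1 Render 3 Render 4.
Render 2: waits 0, runs 0→4
Render 1: waits 4, runs 4→11
Render 3: waits 11, runs 11→16
Render 4: waits 16, runs 16→25
Sum = 0+4+11+16 = 31.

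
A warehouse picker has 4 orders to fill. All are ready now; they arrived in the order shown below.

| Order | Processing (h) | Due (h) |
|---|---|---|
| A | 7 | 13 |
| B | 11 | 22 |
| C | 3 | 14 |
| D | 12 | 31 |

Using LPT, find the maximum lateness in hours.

19

LPT (decreasing processing time): D B A C.
D: 0→12, due 31, lateness -19
B: 12→23, due 22, lateness 1
A: 23→30, due 13, lateness 17
C: 30→33, due 14, lateness 19
Maximum = 19.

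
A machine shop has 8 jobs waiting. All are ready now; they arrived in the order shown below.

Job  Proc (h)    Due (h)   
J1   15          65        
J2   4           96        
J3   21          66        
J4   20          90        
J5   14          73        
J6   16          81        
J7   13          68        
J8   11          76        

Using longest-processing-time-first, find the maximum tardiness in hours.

34

LPT (decreasing processing time): J3 J4 J6 J1 J5 J7 J8 J2.
J3: 0→21, due 66, tardiness 0
J4: 21→41, due 90, tardiness 0
J6: 41→57, due 81, tardiness 0
J1: 57→72, due 65, tardiness 7
J5: 72→86, due 73, tardiness 13
J7: 86→99, due 68, tardiness 31
J8: 99→110, due 76, tardiness 34
J2: 110→114, due 96, tardiness 18
Maximum = 34.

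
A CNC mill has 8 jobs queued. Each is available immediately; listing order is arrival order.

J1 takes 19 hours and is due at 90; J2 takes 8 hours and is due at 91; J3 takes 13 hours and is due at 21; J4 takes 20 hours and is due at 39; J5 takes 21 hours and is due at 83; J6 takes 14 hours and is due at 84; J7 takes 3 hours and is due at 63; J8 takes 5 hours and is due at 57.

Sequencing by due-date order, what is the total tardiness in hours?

EDD (increasing due date): J3 J4 J8 J7 J5 J6 J1 J2.
J3: 0→13, due 21, tardiness 0
J4: 13→33, due 39, tardiness 0
J8: 33→38, due 57, tardiness 0
J7: 38→41, due 63, tardiness 0
J5: 41→62, due 83, tardiness 0
J6: 62→76, due 84, tardiness 0
J1: 76→95, due 90, tardiness 5
J2: 95→103, due 91, tardiness 12
Sum = 0+0+0+0+0+0+5+12 = 17.

17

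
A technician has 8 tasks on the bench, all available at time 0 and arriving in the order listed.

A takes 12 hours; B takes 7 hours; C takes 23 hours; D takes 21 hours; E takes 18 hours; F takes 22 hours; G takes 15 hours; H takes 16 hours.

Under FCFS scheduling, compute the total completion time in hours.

572

FIFO (arrival order): A B C D E F G H.
A: 0→12
B: 12→19
C: 19→42
D: 42→63
E: 63→81
F: 81→103
G: 103→118
H: 118→134
Sum = 12+19+42+63+81+103+118+134 = 572.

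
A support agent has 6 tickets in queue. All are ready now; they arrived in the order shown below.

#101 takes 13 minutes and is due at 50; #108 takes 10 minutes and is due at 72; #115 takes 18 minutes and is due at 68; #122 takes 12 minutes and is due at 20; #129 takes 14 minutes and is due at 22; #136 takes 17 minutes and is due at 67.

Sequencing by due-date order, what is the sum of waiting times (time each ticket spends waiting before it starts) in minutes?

EDD (increasing due date): #122 #129 #101 #136 #115 #108.
#122: waits 0, runs 0→12
#129: waits 12, runs 12→26
#101: waits 26, runs 26→39
#136: waits 39, runs 39→56
#115: waits 56, runs 56→74
#108: waits 74, runs 74→84
Sum = 0+12+26+39+56+74 = 207.

207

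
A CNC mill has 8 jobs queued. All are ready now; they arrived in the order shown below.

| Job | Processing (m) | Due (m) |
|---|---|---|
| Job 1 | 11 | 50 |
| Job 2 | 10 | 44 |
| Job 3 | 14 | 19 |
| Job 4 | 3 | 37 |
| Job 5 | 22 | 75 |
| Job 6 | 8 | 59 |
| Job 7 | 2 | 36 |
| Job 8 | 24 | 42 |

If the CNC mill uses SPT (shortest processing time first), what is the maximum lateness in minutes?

SPT (increasing processing time): Job 7 Job 4 Job 6 Job 2 Job 1 Job 3 Job 5 Job 8.
Job 7: 0→2, due 36, lateness -34
Job 4: 2→5, due 37, lateness -32
Job 6: 5→13, due 59, lateness -46
Job 2: 13→23, due 44, lateness -21
Job 1: 23→34, due 50, lateness -16
Job 3: 34→48, due 19, lateness 29
Job 5: 48→70, due 75, lateness -5
Job 8: 70→94, due 42, lateness 52
Maximum = 52.

52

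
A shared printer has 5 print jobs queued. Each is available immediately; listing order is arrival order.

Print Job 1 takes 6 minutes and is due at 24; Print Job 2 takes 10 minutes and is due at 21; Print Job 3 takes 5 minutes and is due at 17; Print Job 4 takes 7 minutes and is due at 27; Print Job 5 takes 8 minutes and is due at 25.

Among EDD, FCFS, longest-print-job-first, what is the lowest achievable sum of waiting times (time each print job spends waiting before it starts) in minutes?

EDD (increasing due date): Print Job 3 Print Job 2 Print Job 1 Print Job 5 Print Job 4.
Print Job 3: waits 0, runs 0→5
Print Job 2: waits 5, runs 5→15
Print Job 1: waits 15, runs 15→21
Print Job 5: waits 21, runs 21→29
Print Job 4: waits 29, runs 29→36
Sum = 0+5+15+21+29 = 70.
FIFO (arrival order): Print Job 1 Print Job 2 Print Job 3 Print Job 4 Print Job 5.
Print Job 1: waits 0, runs 0→6
Print Job 2: waits 6, runs 6→16
Print Job 3: waits 16, runs 16→21
Print Job 4: waits 21, runs 21→28
Print Job 5: waits 28, runs 28→36
Sum = 0+6+16+21+28 = 71.
LPT (decreasing processing time): Print Job 2 Print Job 5 Print Job 4 Print Job 1 Print Job 3.
Print Job 2: waits 0, runs 0→10
Print Job 5: waits 10, runs 10→18
Print Job 4: waits 18, runs 18→25
Print Job 1: waits 25, runs 25→31
Print Job 3: waits 31, runs 31→36
Sum = 0+10+18+25+31 = 84.
EDD 70, FIFO 71, LPT 84 → minimum 70.

70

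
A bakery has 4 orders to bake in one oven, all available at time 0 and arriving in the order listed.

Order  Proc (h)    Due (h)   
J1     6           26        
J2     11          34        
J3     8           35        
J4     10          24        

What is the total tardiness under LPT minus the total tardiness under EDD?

9

LPT (decreasing processing time): J2 J4 J3 J1.
J2: 0→11, due 34, tardiness 0
J4: 11→21, due 24, tardiness 0
J3: 21→29, due 35, tardiness 0
J1: 29→35, due 26, tardiness 9
Sum = 0+0+0+9 = 9.
EDD (increasing due date): J4 J1 J2 J3.
J4: 0→10, due 24, tardiness 0
J1: 10→16, due 26, tardiness 0
J2: 16→27, due 34, tardiness 0
J3: 27→35, due 35, tardiness 0
Sum = 0+0+0+0 = 0.
Difference = 9 − 0 = 9.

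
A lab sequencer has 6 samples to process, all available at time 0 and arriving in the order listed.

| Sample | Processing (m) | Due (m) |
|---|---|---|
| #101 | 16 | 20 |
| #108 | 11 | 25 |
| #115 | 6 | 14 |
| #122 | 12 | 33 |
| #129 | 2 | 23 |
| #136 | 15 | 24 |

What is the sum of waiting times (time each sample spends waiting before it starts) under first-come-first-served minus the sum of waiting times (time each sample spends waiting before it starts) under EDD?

27

FIFO (arrival order): #101 #108 #115 #122 #129 #136.
#101: waits 0, runs 0→16
#108: waits 16, runs 16→27
#115: waits 27, runs 27→33
#122: waits 33, runs 33→45
#129: waits 45, runs 45→47
#136: waits 47, runs 47→62
Sum = 0+16+27+33+45+47 = 168.
EDD (increasing due date): #115 #101 #129 #136 #108 #122.
#115: waits 0, runs 0→6
#101: waits 6, runs 6→22
#129: waits 22, runs 22→24
#136: waits 24, runs 24→39
#108: waits 39, runs 39→50
#122: waits 50, runs 50→62
Sum = 0+6+22+24+39+50 = 141.
Difference = 168 − 141 = 27.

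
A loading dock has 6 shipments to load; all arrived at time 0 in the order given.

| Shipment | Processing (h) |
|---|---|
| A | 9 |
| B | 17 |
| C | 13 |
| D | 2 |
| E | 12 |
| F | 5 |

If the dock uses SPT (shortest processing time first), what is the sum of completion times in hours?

152

SPT (increasing processing time): D F A E C B.
D: 0→2
F: 2→7
A: 7→16
E: 16→28
C: 28→41
B: 41→58
Sum = 2+7+16+28+41+58 = 152.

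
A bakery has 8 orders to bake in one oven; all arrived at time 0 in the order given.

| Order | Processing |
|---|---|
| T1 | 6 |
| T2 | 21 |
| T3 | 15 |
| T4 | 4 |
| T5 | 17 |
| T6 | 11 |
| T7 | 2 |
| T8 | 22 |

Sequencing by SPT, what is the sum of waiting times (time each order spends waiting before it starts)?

212

SPT (increasing processing time): T7 T4 T1 T6 T3 T5 T2 T8.
T7: waits 0, runs 0→2
T4: waits 2, runs 2→6
T1: waits 6, runs 6→12
T6: waits 12, runs 12→23
T3: waits 23, runs 23→38
T5: waits 38, runs 38→55
T2: waits 55, runs 55→76
T8: waits 76, runs 76→98
Sum = 0+2+6+12+23+38+55+76 = 212.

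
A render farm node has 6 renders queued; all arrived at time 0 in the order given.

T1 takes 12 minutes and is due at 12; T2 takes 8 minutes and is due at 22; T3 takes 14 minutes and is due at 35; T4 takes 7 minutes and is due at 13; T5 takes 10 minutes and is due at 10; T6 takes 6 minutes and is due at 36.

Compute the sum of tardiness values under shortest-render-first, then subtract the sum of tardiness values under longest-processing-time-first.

-47

SPT (increasing processing time): T6 T4 T2 T5 T1 T3.
T6: 0→6, due 36, tardiness 0
T4: 6→13, due 13, tardiness 0
T2: 13→21, due 22, tardiness 0
T5: 21→31, due 10, tardiness 21
T1: 31→43, due 12, tardiness 31
T3: 43→57, due 35, tardiness 22
Sum = 0+0+0+21+31+22 = 74.
LPT (decreasing processing time): T3 T1 T5 T2 T4 T6.
T3: 0→14, due 35, tardiness 0
T1: 14→26, due 12, tardiness 14
T5: 26→36, due 10, tardiness 26
T2: 36→44, due 22, tardiness 22
T4: 44→51, due 13, tardiness 38
T6: 51→57, due 36, tardiness 21
Sum = 0+14+26+22+38+21 = 121.
Difference = 74 − 121 = -47.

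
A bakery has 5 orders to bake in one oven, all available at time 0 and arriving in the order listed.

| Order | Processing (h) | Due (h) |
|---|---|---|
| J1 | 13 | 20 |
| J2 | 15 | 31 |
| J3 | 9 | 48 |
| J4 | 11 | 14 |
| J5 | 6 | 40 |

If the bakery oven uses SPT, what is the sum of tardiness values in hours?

54

SPT (increasing processing time): J5 J3 J4 J1 J2.
J5: 0→6, due 40, tardiness 0
J3: 6→15, due 48, tardiness 0
J4: 15→26, due 14, tardiness 12
J1: 26→39, due 20, tardiness 19
J2: 39→54, due 31, tardiness 23
Sum = 0+0+12+19+23 = 54.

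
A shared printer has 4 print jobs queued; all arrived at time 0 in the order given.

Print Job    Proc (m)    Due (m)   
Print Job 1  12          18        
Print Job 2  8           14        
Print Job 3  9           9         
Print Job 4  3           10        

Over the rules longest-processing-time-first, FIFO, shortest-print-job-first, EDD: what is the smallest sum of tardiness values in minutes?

LPT (decreasing processing time): Print Job 1 Print Job 3 Print Job 2 Print Job 4.
Print Job 1: 0→12, due 18, tardiness 0
Print Job 3: 12→21, due 9, tardiness 12
Print Job 2: 21→29, due 14, tardiness 15
Print Job 4: 29→32, due 10, tardiness 22
Sum = 0+12+15+22 = 49.
FIFO (arrival order): Print Job 1 Print Job 2 Print Job 3 Print Job 4.
Print Job 1: 0→12, due 18, tardiness 0
Print Job 2: 12→20, due 14, tardiness 6
Print Job 3: 20→29, due 9, tardiness 20
Print Job 4: 29→32, due 10, tardiness 22
Sum = 0+6+20+22 = 48.
SPT (increasing processing time): Print Job 4 Print Job 2 Print Job 3 Print Job 1.
Print Job 4: 0→3, due 10, tardiness 0
Print Job 2: 3→11, due 14, tardiness 0
Print Job 3: 11→20, due 9, tardiness 11
Print Job 1: 20→32, due 18, tardiness 14
Sum = 0+0+11+14 = 25.
EDD (increasing due date): Print Job 3 Print Job 4 Print Job 2 Print Job 1.
Print Job 3: 0→9, due 9, tardiness 0
Print Job 4: 9→12, due 10, tardiness 2
Print Job 2: 12→20, due 14, tardiness 6
Print Job 1: 20→32, due 18, tardiness 14
Sum = 0+2+6+14 = 22.
LPT 49, FIFO 48, SPT 25, EDD 22 → minimum 22.

22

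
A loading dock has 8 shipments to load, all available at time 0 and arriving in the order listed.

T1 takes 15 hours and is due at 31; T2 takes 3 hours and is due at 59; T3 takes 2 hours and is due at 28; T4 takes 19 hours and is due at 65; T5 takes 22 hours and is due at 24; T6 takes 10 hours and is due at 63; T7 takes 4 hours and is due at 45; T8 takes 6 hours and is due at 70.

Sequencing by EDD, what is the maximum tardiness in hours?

11

EDD (increasing due date): T5 T3 T1 T7 T2 T6 T4 T8.
T5: 0→22, due 24, tardiness 0
T3: 22→24, due 28, tardiness 0
T1: 24→39, due 31, tardiness 8
T7: 39→43, due 45, tardiness 0
T2: 43→46, due 59, tardiness 0
T6: 46→56, due 63, tardiness 0
T4: 56→75, due 65, tardiness 10
T8: 75→81, due 70, tardiness 11
Maximum = 11.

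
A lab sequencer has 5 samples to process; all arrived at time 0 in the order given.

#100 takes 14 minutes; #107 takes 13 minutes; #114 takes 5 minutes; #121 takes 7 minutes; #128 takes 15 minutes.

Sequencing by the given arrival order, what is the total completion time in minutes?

FIFO (arrival order): #100 #107 #114 #121 #128.
#100: 0→14
#107: 14→27
#114: 27→32
#121: 32→39
#128: 39→54
Sum = 14+27+32+39+54 = 166.

166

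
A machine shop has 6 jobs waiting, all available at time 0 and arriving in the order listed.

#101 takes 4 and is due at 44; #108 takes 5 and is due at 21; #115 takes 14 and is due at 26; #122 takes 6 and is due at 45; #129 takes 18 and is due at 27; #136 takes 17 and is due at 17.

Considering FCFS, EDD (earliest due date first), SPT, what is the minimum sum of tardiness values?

FIFO (arrival order): #101 #108 #115 #122 #129 #136.
#101: 0→4, due 44, tardiness 0
#108: 4→9, due 21, tardiness 0
#115: 9→23, due 26, tardiness 0
#122: 23→29, due 45, tardiness 0
#129: 29→47, due 27, tardiness 20
#136: 47→64, due 17, tardiness 47
Sum = 0+0+0+0+20+47 = 67.
EDD (increasing due date): #136 #108 #115 #129 #101 #122.
#136: 0→17, due 17, tardiness 0
#108: 17→22, due 21, tardiness 1
#115: 22→36, due 26, tardiness 10
#129: 36→54, due 27, tardiness 27
#101: 54→58, due 44, tardiness 14
#122: 58→64, due 45, tardiness 19
Sum = 0+1+10+27+14+19 = 71.
SPT (increasing processing time): #101 #108 #122 #115 #136 #129.
#101: 0→4, due 44, tardiness 0
#108: 4→9, due 21, tardiness 0
#122: 9→15, due 45, tardiness 0
#115: 15→29, due 26, tardiness 3
#136: 29→46, due 17, tardiness 29
#129: 46→64, due 27, tardiness 37
Sum = 0+0+0+3+29+37 = 69.
FIFO 67, EDD 71, SPT 69 → minimum 67.

67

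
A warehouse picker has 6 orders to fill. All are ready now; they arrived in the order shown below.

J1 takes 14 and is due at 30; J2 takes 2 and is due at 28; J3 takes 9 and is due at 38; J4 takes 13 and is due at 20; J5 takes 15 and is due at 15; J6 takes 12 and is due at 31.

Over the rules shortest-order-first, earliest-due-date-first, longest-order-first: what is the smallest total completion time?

187

SPT (increasing processing time): J2 J3 J6 J4 J1 J5.
J2: 0→2
J3: 2→11
J6: 11→23
J4: 23→36
J1: 36→50
J5: 50→65
Sum = 2+11+23+36+50+65 = 187.
EDD (increasing due date): J5 J4 J2 J1 J6 J3.
J5: 0→15
J4: 15→28
J2: 28→30
J1: 30→44
J6: 44→56
J3: 56→65
Sum = 15+28+30+44+56+65 = 238.
LPT (decreasing processing time): J5 J1 J4 J6 J3 J2.
J5: 0→15
J1: 15→29
J4: 29→42
J6: 42→54
J3: 54→63
J2: 63→65
Sum = 15+29+42+54+63+65 = 268.
SPT 187, EDD 238, LPT 268 → minimum 187.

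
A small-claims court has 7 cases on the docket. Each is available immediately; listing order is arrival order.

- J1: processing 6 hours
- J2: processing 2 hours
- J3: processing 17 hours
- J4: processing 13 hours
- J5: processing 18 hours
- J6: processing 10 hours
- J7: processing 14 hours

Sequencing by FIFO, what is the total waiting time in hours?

199

FIFO (arrival order): J1 J2 J3 J4 J5 J6 J7.
J1: waits 0, runs 0→6
J2: waits 6, runs 6→8
J3: waits 8, runs 8→25
J4: waits 25, runs 25→38
J5: waits 38, runs 38→56
J6: waits 56, runs 56→66
J7: waits 66, runs 66→80
Sum = 0+6+8+25+38+56+66 = 199.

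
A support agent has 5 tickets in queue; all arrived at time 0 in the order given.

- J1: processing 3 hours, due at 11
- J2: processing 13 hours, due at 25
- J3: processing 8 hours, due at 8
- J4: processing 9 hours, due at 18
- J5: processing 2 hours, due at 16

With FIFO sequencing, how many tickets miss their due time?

3

FIFO (arrival order): J1 J2 J3 J4 J5.
J1: 0→3, due 11, tardiness 0
J2: 3→16, due 25, tardiness 0
J3: 16→24, due 8, tardiness 16
J4: 24→33, due 18, tardiness 15
J5: 33→35, due 16, tardiness 19
Late tickets: 3.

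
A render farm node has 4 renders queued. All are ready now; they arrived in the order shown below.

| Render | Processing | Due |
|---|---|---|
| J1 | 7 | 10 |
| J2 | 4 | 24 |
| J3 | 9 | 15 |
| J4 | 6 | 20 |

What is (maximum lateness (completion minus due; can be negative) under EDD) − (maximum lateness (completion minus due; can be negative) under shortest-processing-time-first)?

-9

EDD (increasing due date): J1 J3 J4 J2.
J1: 0→7, due 10, lateness -3
J3: 7→16, due 15, lateness 1
J4: 16→22, due 20, lateness 2
J2: 22→26, due 24, lateness 2
Maximum = 2.
SPT (increasing processing time): J2 J4 J1 J3.
J2: 0→4, due 24, lateness -20
J4: 4→10, due 20, lateness -10
J1: 10→17, due 10, lateness 7
J3: 17→26, due 15, lateness 11
Maximum = 11.
Difference = 2 − 11 = -9.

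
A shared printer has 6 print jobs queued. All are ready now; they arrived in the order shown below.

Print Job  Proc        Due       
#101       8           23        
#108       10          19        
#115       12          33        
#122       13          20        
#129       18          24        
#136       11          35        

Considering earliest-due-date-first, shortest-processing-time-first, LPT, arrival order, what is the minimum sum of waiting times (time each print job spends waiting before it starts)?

150

EDD (increasing due date): #108 #122 #101 #129 #115 #136.
#108: waits 0, runs 0→10
#122: waits 10, runs 10→23
#101: waits 23, runs 23→31
#129: waits 31, runs 31→49
#115: waits 49, runs 49→61
#136: waits 61, runs 61→72
Sum = 0+10+23+31+49+61 = 174.
SPT (increasing processing time): #101 #108 #136 #115 #122 #129.
#101: waits 0, runs 0→8
#108: waits 8, runs 8→18
#136: waits 18, runs 18→29
#115: waits 29, runs 29→41
#122: waits 41, runs 41→54
#129: waits 54, runs 54→72
Sum = 0+8+18+29+41+54 = 150.
LPT (decreasing processing time): #129 #122 #115 #136 #108 #101.
#129: waits 0, runs 0→18
#122: waits 18, runs 18→31
#115: waits 31, runs 31→43
#136: waits 43, runs 43→54
#108: waits 54, runs 54→64
#101: waits 64, runs 64→72
Sum = 0+18+31+43+54+64 = 210.
FIFO (arrival order): #101 #108 #115 #122 #129 #136.
#101: waits 0, runs 0→8
#108: waits 8, runs 8→18
#115: waits 18, runs 18→30
#122: waits 30, runs 30→43
#129: waits 43, runs 43→61
#136: waits 61, runs 61→72
Sum = 0+8+18+30+43+61 = 160.
EDD 174, SPT 150, LPT 210, FIFO 160 → minimum 150.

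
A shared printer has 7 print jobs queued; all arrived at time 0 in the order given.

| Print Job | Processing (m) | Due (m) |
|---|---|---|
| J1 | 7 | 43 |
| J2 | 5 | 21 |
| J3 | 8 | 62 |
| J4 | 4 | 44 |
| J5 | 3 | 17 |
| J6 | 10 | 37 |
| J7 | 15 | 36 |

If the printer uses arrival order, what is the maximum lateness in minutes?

16

FIFO (arrival order): J1 J2 J3 J4 J5 J6 J7.
J1: 0→7, due 43, lateness -36
J2: 7→12, due 21, lateness -9
J3: 12→20, due 62, lateness -42
J4: 20→24, due 44, lateness -20
J5: 24→27, due 17, lateness 10
J6: 27→37, due 37, lateness 0
J7: 37→52, due 36, lateness 16
Maximum = 16.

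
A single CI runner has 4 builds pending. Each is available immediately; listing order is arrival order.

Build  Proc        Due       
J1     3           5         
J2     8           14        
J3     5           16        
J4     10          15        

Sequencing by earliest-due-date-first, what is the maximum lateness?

10

EDD (increasing due date): J1 J2 J4 J3.
J1: 0→3, due 5, lateness -2
J2: 3→11, due 14, lateness -3
J4: 11→21, due 15, lateness 6
J3: 21→26, due 16, lateness 10
Maximum = 10.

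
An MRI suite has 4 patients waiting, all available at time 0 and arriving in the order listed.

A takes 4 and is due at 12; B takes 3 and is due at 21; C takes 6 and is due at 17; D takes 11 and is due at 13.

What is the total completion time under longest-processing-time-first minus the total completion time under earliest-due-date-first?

9

LPT (decreasing processing time): D C A B.
D: 0→11
C: 11→17
A: 17→21
B: 21→24
Sum = 11+17+21+24 = 73.
EDD (increasing due date): A D C B.
A: 0→4
D: 4→15
C: 15→21
B: 21→24
Sum = 4+15+21+24 = 64.
Difference = 73 − 64 = 9.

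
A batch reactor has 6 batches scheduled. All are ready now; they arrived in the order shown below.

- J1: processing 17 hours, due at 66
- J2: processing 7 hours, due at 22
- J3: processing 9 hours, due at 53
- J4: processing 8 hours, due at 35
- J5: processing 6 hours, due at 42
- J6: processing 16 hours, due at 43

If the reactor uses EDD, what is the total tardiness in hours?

0

EDD (increasing due date): J2 J4 J5 J6 J3 J1.
J2: 0→7, due 22, tardiness 0
J4: 7→15, due 35, tardiness 0
J5: 15→21, due 42, tardiness 0
J6: 21→37, due 43, tardiness 0
J3: 37→46, due 53, tardiness 0
J1: 46→63, due 66, tardiness 0
Sum = 0+0+0+0+0+0 = 0.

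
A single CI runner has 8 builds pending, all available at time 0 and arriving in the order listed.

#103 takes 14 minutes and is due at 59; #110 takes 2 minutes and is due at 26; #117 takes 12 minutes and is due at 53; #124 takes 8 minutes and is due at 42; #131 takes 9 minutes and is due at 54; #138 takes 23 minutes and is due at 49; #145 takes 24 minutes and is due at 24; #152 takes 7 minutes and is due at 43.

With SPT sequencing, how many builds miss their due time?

SPT (increasing processing time): #110 #152 #124 #131 #117 #103 #138 #145.
#110: 0→2, due 26, tardiness 0
#152: 2→9, due 43, tardiness 0
#124: 9→17, due 42, tardiness 0
#131: 17→26, due 54, tardiness 0
#117: 26→38, due 53, tardiness 0
#103: 38→52, due 59, tardiness 0
#138: 52→75, due 49, tardiness 26
#145: 75→99, due 24, tardiness 75
Late builds: 2.

2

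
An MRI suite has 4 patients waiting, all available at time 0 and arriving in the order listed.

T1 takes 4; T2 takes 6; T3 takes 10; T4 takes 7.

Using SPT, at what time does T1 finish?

4

SPT (increasing processing time): T1 T2 T4 T3.
T1: 0→4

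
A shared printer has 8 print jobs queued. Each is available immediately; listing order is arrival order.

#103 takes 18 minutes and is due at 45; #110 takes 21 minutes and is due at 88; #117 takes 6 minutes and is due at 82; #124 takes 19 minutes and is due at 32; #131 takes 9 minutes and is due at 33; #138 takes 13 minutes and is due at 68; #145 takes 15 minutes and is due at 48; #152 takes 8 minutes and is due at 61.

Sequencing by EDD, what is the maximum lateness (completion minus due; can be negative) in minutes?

21

EDD (increasing due date): #124 #131 #103 #145 #152 #138 #117 #110.
#124: 0→19, due 32, lateness -13
#131: 19→28, due 33, lateness -5
#103: 28→46, due 45, lateness 1
#145: 46→61, due 48, lateness 13
#152: 61→69, due 61, lateness 8
#138: 69→82, due 68, lateness 14
#117: 82→88, due 82, lateness 6
#110: 88→109, due 88, lateness 21
Maximum = 21.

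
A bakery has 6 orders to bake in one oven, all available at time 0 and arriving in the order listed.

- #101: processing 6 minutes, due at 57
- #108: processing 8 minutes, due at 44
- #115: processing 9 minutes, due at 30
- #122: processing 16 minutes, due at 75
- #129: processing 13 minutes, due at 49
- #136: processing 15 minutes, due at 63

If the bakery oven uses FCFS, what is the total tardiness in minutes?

FIFO (arrival order): #101 #108 #115 #122 #129 #136.
#101: 0→6, due 57, tardiness 0
#108: 6→14, due 44, tardiness 0
#115: 14→23, due 30, tardiness 0
#122: 23→39, due 75, tardiness 0
#129: 39→52, due 49, tardiness 3
#136: 52→67, due 63, tardiness 4
Sum = 0+0+0+0+3+4 = 7.

7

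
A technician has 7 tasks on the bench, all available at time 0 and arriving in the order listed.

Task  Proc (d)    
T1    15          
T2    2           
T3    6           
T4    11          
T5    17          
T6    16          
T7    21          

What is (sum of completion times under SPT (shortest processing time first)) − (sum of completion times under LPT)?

-168

SPT (increasing processing time): T2 T3 T4 T1 T6 T5 T7.
T2: 0→2
T3: 2→8
T4: 8→19
T1: 19→34
T6: 34→50
T5: 50→67
T7: 67→88
Sum = 2+8+19+34+50+67+88 = 268.
LPT (decreasing processing time): T7 T5 T6 T1 T4 T3 T2.
T7: 0→21
T5: 21→38
T6: 38→54
T1: 54→69
T4: 69→80
T3: 80→86
T2: 86→88
Sum = 21+38+54+69+80+86+88 = 436.
Difference = 268 − 436 = -168.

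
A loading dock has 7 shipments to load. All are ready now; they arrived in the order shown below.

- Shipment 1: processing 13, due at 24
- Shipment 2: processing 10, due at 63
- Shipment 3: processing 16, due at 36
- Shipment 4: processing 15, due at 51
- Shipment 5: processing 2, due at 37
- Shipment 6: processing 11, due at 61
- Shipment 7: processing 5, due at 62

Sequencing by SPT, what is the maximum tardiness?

36

SPT (increasing processing time): Shipment 5 Shipment 7 Shipment 2 Shipment 6 Shipment 1 Shipment 4 Shipment 3.
Shipment 5: 0→2, due 37, tardiness 0
Shipment 7: 2→7, due 62, tardiness 0
Shipment 2: 7→17, due 63, tardiness 0
Shipment 6: 17→28, due 61, tardiness 0
Shipment 1: 28→41, due 24, tardiness 17
Shipment 4: 41→56, due 51, tardiness 5
Shipment 3: 56→72, due 36, tardiness 36
Maximum = 36.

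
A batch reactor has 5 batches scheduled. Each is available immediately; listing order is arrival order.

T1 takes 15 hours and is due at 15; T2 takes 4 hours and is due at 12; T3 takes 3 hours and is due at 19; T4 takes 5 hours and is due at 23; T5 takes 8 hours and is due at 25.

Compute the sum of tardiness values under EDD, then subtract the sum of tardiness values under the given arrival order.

-3

EDD (increasing due date): T2 T1 T3 T4 T5.
T2: 0→4, due 12, tardiness 0
T1: 4→19, due 15, tardiness 4
T3: 19→22, due 19, tardiness 3
T4: 22→27, due 23, tardiness 4
T5: 27→35, due 25, tardiness 10
Sum = 0+4+3+4+10 = 21.
FIFO (arrival order): T1 T2 T3 T4 T5.
T1: 0→15, due 15, tardiness 0
T2: 15→19, due 12, tardiness 7
T3: 19→22, due 19, tardiness 3
T4: 22→27, due 23, tardiness 4
T5: 27→35, due 25, tardiness 10
Sum = 0+7+3+4+10 = 24.
Difference = 21 − 24 = -3.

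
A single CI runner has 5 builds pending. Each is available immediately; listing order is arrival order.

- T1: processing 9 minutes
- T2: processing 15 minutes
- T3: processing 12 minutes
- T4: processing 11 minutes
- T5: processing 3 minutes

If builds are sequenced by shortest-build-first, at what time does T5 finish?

SPT (increasing processing time): T5 T1 T4 T3 T2.
T5: 0→3

3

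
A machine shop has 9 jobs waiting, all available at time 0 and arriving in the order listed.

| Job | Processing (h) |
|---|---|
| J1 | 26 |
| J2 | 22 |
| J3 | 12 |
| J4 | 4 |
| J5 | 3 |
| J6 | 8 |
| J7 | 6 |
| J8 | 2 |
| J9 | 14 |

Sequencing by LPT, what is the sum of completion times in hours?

664

LPT (decreasing processing time): J1 J2 J9 J3 J6 J7 J4 J5 J8.
J1: 0→26
J2: 26→48
J9: 48→62
J3: 62→74
J6: 74→82
J7: 82→88
J4: 88→92
J5: 92→95
J8: 95→97
Sum = 26+48+62+74+82+88+92+95+97 = 664.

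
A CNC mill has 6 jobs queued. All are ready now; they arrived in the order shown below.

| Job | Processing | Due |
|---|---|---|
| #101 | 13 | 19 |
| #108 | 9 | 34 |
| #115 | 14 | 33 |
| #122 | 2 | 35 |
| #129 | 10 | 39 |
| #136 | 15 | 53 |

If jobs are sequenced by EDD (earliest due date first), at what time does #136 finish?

63

EDD (increasing due date): #101 #115 #108 #122 #129 #136.
#101: 0→13
#115: 13→27
#108: 27→36
#122: 36→38
#129: 38→48
#136: 48→63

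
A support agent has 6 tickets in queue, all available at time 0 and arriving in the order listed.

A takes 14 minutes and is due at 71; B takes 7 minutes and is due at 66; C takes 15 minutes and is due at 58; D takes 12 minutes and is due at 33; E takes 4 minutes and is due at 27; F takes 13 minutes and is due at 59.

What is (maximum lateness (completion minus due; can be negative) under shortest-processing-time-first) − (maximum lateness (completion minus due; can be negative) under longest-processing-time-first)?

SPT (increasing processing time): E B D F A C.
E: 0→4, due 27, lateness -23
B: 4→11, due 66, lateness -55
D: 11→23, due 33, lateness -10
F: 23→36, due 59, lateness -23
A: 36→50, due 71, lateness -21
C: 50→65, due 58, lateness 7
Maximum = 7.
LPT (decreasing processing time): C A F D B E.
C: 0→15, due 58, lateness -43
A: 15→29, due 71, lateness -42
F: 29→42, due 59, lateness -17
D: 42→54, due 33, lateness 21
B: 54→61, due 66, lateness -5
E: 61→65, due 27, lateness 38
Maximum = 38.
Difference = 7 − 38 = -31.

-31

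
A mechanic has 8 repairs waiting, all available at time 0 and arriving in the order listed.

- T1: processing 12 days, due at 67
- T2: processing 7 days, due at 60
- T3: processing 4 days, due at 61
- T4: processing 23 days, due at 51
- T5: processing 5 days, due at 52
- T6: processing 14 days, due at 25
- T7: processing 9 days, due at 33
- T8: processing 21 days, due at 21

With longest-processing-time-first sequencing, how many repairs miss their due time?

7

LPT (decreasing processing time): T4 T8 T6 T1 T7 T2 T5 T3.
T4: 0→23, due 51, tardiness 0
T8: 23→44, due 21, tardiness 23
T6: 44→58, due 25, tardiness 33
T1: 58→70, due 67, tardiness 3
T7: 70→79, due 33, tardiness 46
T2: 79→86, due 60, tardiness 26
T5: 86→91, due 52, tardiness 39
T3: 91→95, due 61, tardiness 34
Late repairs: 7.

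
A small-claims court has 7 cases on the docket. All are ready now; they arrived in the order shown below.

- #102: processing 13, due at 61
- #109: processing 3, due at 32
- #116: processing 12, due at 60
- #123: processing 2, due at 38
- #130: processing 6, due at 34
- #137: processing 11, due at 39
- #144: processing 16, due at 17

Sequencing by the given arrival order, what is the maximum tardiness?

46

FIFO (arrival order): #102 #109 #116 #123 #130 #137 #144.
#102: 0→13, due 61, tardiness 0
#109: 13→16, due 32, tardiness 0
#116: 16→28, due 60, tardiness 0
#123: 28→30, due 38, tardiness 0
#130: 30→36, due 34, tardiness 2
#137: 36→47, due 39, tardiness 8
#144: 47→63, due 17, tardiness 46
Maximum = 46.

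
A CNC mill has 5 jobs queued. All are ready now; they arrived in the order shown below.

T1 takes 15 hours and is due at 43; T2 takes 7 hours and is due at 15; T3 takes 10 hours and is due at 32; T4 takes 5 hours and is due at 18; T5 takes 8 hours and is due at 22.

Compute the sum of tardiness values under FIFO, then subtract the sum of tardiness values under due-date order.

FIFO (arrival order): T1 T2 T3 T4 T5.
T1: 0→15, due 43, tardiness 0
T2: 15→22, due 15, tardiness 7
T3: 22→32, due 32, tardiness 0
T4: 32→37, due 18, tardiness 19
T5: 37→45, due 22, tardiness 23
Sum = 0+7+0+19+23 = 49.
EDD (increasing due date): T2 T4 T5 T3 T1.
T2: 0→7, due 15, tardiness 0
T4: 7→12, due 18, tardiness 0
T5: 12→20, due 22, tardiness 0
T3: 20→30, due 32, tardiness 0
T1: 30→45, due 43, tardiness 2
Sum = 0+0+0+0+2 = 2.
Difference = 49 − 2 = 47.

47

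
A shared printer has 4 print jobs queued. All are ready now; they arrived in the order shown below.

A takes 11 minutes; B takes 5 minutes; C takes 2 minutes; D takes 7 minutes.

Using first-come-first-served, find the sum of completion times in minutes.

70

FIFO (arrival order): A B C D.
A: 0→11
B: 11→16
C: 16→18
D: 18→25
Sum = 11+16+18+25 = 70.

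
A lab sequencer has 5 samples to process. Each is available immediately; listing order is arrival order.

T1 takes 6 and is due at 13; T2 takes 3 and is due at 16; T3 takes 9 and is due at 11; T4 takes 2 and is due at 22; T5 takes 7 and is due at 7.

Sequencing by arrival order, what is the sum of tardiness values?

27

FIFO (arrival order): T1 T2 T3 T4 T5.
T1: 0→6, due 13, tardiness 0
T2: 6→9, due 16, tardiness 0
T3: 9→18, due 11, tardiness 7
T4: 18→20, due 22, tardiness 0
T5: 20→27, due 7, tardiness 20
Sum = 0+0+7+0+20 = 27.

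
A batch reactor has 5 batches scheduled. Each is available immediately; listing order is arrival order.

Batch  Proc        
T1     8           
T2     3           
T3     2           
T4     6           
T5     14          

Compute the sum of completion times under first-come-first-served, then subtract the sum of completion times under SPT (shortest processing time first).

FIFO (arrival order): T1 T2 T3 T4 T5.
T1: 0→8
T2: 8→11
T3: 11→13
T4: 13→19
T5: 19→33
Sum = 8+11+13+19+33 = 84.
SPT (increasing processing time): T3 T2 T4 T1 T5.
T3: 0→2
T2: 2→5
T4: 5→11
T1: 11→19
T5: 19→33
Sum = 2+5+11+19+33 = 70.
Difference = 84 − 70 = 14.

14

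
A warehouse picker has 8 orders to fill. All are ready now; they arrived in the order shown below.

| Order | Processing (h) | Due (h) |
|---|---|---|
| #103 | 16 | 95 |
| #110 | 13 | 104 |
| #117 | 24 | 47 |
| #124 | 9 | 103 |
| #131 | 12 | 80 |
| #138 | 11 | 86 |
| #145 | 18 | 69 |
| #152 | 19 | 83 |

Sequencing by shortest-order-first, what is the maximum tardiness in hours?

SPT (increasing processing time): #124 #138 #131 #110 #103 #145 #152 #117.
#124: 0→9, due 103, tardiness 0
#138: 9→20, due 86, tardiness 0
#131: 20→32, due 80, tardiness 0
#110: 32→45, due 104, tardiness 0
#103: 45→61, due 95, tardiness 0
#145: 61→79, due 69, tardiness 10
#152: 79→98, due 83, tardiness 15
#117: 98→122, due 47, tardiness 75
Maximum = 75.

75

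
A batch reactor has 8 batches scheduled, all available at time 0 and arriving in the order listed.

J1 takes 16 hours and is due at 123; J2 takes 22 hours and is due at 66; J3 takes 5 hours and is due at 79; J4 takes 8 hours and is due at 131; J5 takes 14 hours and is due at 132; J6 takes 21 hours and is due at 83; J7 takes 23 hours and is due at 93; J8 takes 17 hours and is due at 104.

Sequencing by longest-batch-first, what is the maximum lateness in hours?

47

LPT (decreasing processing time): J7 J2 J6 J8 J1 J5 J4 J3.
J7: 0→23, due 93, lateness -70
J2: 23→45, due 66, lateness -21
J6: 45→66, due 83, lateness -17
J8: 66→83, due 104, lateness -21
J1: 83→99, due 123, lateness -24
J5: 99→113, due 132, lateness -19
J4: 113→121, due 131, lateness -10
J3: 121→126, due 79, lateness 47
Maximum = 47.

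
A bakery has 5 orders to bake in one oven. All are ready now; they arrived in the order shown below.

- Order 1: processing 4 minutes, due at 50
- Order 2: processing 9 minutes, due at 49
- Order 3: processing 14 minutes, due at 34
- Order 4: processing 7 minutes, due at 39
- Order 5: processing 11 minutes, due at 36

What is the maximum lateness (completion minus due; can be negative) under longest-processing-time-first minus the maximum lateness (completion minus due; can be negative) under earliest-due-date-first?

7

LPT (decreasing processing time): Order 3 Order 5 Order 2 Order 4 Order 1.
Order 3: 0→14, due 34, lateness -20
Order 5: 14→25, due 36, lateness -11
Order 2: 25→34, due 49, lateness -15
Order 4: 34→41, due 39, lateness 2
Order 1: 41→45, due 50, lateness -5
Maximum = 2.
EDD (increasing due date): Order 3 Order 5 Order 4 Order 2 Order 1.
Order 3: 0→14, due 34, lateness -20
Order 5: 14→25, due 36, lateness -11
Order 4: 25→32, due 39, lateness -7
Order 2: 32→41, due 49, lateness -8
Order 1: 41→45, due 50, lateness -5
Maximum = -5.
Difference = 2 − -5 = 7.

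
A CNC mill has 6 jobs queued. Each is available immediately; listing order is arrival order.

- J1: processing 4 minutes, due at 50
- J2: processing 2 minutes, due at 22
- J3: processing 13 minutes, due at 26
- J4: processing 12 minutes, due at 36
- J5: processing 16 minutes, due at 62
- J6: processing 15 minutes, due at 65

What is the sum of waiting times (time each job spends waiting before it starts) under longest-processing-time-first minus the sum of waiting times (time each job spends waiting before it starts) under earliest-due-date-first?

LPT (decreasing processing time): J5 J6 J3 J4 J1 J2.
J5: waits 0, runs 0→16
J6: waits 16, runs 16→31
J3: waits 31, runs 31→44
J4: waits 44, runs 44→56
J1: waits 56, runs 56→60
J2: waits 60, runs 60→62
Sum = 0+16+31+44+56+60 = 207.
EDD (increasing due date): J2 J3 J4 J1 J5 J6.
J2: waits 0, runs 0→2
J3: waits 2, runs 2→15
J4: waits 15, runs 15→27
J1: waits 27, runs 27→31
J5: waits 31, runs 31→47
J6: waits 47, runs 47→62
Sum = 0+2+15+27+31+47 = 122.
Difference = 207 − 122 = 85.

85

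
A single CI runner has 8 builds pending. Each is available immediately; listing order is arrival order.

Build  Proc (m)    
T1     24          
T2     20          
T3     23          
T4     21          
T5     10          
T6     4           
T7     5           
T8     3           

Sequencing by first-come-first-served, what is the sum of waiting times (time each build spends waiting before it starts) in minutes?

FIFO (arrival order): T1 T2 T3 T4 T5 T6 T7 T8.
T1: waits 0, runs 0→24
T2: waits 24, runs 24→44
T3: waits 44, runs 44→67
T4: waits 67, runs 67→88
T5: waits 88, runs 88→98
T6: waits 98, runs 98→102
T7: waits 102, runs 102→107
T8: waits 107, runs 107→110
Sum = 0+24+44+67+88+98+102+107 = 530.

530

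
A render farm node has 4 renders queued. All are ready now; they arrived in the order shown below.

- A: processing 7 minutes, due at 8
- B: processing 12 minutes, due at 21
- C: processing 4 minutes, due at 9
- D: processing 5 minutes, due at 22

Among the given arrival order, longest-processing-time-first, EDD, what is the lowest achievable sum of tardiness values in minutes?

10

FIFO (arrival order): A B C D.
A: 0→7, due 8, tardiness 0
B: 7→19, due 21, tardiness 0
C: 19→23, due 9, tardiness 14
D: 23→28, due 22, tardiness 6
Sum = 0+0+14+6 = 20.
LPT (decreasing processing time): B A D C.
B: 0→12, due 21, tardiness 0
A: 12→19, due 8, tardiness 11
D: 19→24, due 22, tardiness 2
C: 24→28, due 9, tardiness 19
Sum = 0+11+2+19 = 32.
EDD (increasing due date): A C B D.
A: 0→7, due 8, tardiness 0
C: 7→11, due 9, tardiness 2
B: 11→23, due 21, tardiness 2
D: 23→28, due 22, tardiness 6
Sum = 0+2+2+6 = 10.
FIFO 20, LPT 32, EDD 10 → minimum 10.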